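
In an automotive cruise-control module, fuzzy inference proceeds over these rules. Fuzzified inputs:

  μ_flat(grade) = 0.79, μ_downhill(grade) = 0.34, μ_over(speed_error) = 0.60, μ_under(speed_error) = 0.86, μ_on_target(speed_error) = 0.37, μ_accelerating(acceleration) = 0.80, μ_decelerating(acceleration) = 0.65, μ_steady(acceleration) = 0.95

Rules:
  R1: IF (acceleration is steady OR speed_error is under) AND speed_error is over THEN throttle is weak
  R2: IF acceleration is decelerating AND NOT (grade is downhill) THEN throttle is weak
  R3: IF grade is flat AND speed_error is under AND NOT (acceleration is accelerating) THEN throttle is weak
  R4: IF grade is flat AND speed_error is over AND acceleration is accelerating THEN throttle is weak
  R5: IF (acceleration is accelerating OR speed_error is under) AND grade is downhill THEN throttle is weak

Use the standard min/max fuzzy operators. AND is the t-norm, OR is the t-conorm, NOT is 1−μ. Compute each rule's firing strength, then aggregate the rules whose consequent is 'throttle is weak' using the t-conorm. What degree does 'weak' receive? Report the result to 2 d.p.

R1: (steady=0.95 OR under=0.86) = 0.95; AND[min(a, b)] with over=0.60 → w = 0.60
R2: decelerating=0.65, ¬downhill=1−0.34=0.66; AND[min(a, b)] → w = 0.65
R3: flat=0.79, under=0.86, ¬accelerating=1−0.80=0.20; AND[min(a, b)] → w = 0.20
R4: flat=0.79, over=0.60, accelerating=0.80; AND[min(a, b)] → w = 0.60
R5: (accelerating=0.80 OR under=0.86) = 0.86; AND[min(a, b)] with downhill=0.34 → w = 0.34
Rules with consequent 'weak': {R1, R2, R3, R4, R5} → strengths 0.60, 0.65, 0.20, 0.60, 0.34
Aggregate via t-conorm [max(a, b)]: 0.65

0.65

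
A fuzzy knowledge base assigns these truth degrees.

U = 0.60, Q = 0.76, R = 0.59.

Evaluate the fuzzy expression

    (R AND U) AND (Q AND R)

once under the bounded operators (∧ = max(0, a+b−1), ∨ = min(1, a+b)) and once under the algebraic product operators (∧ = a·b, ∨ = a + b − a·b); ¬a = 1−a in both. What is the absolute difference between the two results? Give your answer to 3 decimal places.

0.159

Under bounded:
  R AND U = max(0, a+b−1) on (0.59, 0.60) = 0.19
  Q AND R = max(0, a+b−1) on (0.76, 0.59) = 0.35
  (R AND U) AND (Q AND R) = max(0, a+b−1) on (0.19, 0.35) = 0.00
  → value = 0.0000
Under algebraic product:
  R AND U = a·b on (0.5900, 0.6000) = 0.3540
  Q AND R = a·b on (0.7600, 0.5900) = 0.4484
  (R AND U) AND (Q AND R) = a·b on (0.3540, 0.4484) = 0.1587
  → value = 0.1587
|0.0000 − 0.1587| = 0.159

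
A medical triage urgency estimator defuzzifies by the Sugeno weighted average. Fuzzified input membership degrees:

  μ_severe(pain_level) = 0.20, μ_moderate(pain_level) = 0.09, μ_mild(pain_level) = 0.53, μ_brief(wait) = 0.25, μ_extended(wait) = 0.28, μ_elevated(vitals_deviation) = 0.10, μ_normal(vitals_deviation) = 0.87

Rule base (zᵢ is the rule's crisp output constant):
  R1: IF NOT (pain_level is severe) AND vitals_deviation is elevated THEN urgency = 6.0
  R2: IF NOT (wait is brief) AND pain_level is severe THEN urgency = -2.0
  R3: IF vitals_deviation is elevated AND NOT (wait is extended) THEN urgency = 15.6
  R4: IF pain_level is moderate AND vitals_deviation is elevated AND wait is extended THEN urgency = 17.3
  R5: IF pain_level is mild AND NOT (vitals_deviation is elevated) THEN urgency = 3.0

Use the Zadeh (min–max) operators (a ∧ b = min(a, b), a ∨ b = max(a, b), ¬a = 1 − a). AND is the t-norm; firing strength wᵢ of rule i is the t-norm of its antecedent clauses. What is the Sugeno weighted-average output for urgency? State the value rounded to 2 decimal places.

4.81

R1 (z=6.0): ¬severe=1−0.20=0.80, elevated=0.10; AND[min(a, b)] → w = 0.10
R2 (z=-2.0): ¬brief=1−0.25=0.75, severe=0.20; AND[min(a, b)] → w = 0.20
R3 (z=15.6): elevated=0.10, ¬extended=1−0.28=0.72; AND[min(a, b)] → w = 0.10
R4 (z=17.3): moderate=0.09, elevated=0.10, extended=0.28; AND[min(a, b)] → w = 0.09
R5 (z=3.0): mild=0.53, ¬elevated=1−0.10=0.90; AND[min(a, b)] → w = 0.53
Weighted average = (0.10·6.0 + 0.20·-2.0 + 0.10·15.6 + 0.09·17.3 + 0.53·3.0) / (0.10 + 0.20 + 0.10 + 0.09 + 0.53)
  = 4.9070 / 1.0200 = 4.81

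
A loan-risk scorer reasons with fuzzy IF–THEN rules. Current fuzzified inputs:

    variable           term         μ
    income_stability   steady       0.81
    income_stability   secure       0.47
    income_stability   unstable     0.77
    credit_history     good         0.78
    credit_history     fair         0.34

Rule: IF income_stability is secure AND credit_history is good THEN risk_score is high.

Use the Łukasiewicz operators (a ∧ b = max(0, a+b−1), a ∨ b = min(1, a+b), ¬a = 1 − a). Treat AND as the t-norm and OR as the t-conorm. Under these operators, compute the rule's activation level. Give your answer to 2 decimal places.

firing strength: secure=0.47, good=0.78; AND[max(0, a+b−1)] → w = 0.25

0.25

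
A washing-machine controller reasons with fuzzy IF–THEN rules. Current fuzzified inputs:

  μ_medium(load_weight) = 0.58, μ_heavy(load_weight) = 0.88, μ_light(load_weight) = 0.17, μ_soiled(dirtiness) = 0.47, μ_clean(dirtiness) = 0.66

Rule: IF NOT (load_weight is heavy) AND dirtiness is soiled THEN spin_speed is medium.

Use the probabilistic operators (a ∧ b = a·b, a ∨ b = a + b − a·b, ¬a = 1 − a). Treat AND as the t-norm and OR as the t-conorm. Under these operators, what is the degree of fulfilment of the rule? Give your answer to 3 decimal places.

firing strength: ¬heavy=1−0.88=0.12, soiled=0.47; AND[a·b] → w = 0.0564

0.056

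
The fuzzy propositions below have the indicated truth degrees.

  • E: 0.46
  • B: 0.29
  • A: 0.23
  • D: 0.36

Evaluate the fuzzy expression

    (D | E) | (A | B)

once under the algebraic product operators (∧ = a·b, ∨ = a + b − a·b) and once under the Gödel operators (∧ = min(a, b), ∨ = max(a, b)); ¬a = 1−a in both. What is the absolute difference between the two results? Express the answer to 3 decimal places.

Under algebraic product:
  D | E = a + b − a·b on (0.3600, 0.4600) = 0.6544
  A | B = a + b − a·b on (0.2300, 0.2900) = 0.4533
  (D | E) | (A | B) = a + b − a·b on (0.6544, 0.4533) = 0.8111
  → value = 0.8111
Under Gödel:
  D | E = max(a, b) on (0.36, 0.46) = 0.46
  A | B = max(a, b) on (0.23, 0.29) = 0.29
  (D | E) | (A | B) = max(a, b) on (0.46, 0.29) = 0.46
  → value = 0.4600
|0.8111 − 0.4600| = 0.351

0.351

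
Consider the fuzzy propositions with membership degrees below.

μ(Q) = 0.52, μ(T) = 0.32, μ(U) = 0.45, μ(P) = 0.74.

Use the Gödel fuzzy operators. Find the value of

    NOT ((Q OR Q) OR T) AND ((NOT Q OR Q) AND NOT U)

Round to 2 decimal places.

Q OR Q = max(a, b) on (0.52, 0.52) = 0.52
(Q OR Q) OR T = max(a, b) on (0.52, 0.32) = 0.52
NOT ((Q OR Q) OR T) = 1 − 0.52 = 0.48
NOT Q = 1 − 0.52 = 0.48
NOT Q OR Q = max(a, b) on (0.48, 0.52) = 0.52
NOT U = 1 − 0.45 = 0.55
(NOT Q OR Q) AND NOT U = min(a, b) on (0.52, 0.55) = 0.52
NOT ((Q OR Q) OR T) AND ((NOT Q OR Q) AND NOT U) = min(a, b) on (0.48, 0.52) = 0.48

0.48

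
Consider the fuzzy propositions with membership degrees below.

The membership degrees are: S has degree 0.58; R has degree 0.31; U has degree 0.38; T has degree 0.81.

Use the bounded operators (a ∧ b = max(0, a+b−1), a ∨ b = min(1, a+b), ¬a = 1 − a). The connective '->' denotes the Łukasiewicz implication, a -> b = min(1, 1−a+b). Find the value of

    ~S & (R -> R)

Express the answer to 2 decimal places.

~S = 1 − 0.58 = 0.42
R -> R  [Łukasiewicz: min(1, 1−a+b)] with a=0.31, b=0.31 → 1.00
~S & (R -> R) = max(0, a+b−1) on (0.42, 1.00) = 0.42

0.42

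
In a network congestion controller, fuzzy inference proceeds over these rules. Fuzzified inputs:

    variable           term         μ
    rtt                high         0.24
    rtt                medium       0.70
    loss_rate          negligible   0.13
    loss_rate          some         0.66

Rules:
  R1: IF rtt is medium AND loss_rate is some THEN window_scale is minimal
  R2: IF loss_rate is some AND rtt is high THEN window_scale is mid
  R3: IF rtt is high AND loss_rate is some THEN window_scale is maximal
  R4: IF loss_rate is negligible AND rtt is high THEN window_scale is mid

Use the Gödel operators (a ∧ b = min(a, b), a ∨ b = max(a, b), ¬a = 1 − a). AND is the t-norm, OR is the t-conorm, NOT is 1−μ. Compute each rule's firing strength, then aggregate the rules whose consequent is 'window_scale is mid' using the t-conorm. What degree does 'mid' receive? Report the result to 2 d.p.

R1: medium=0.70, some=0.66; AND[min(a, b)] → w = 0.66
R2: some=0.66, high=0.24; AND[min(a, b)] → w = 0.24
R3: high=0.24, some=0.66; AND[min(a, b)] → w = 0.24
R4: negligible=0.13, high=0.24; AND[min(a, b)] → w = 0.13
Rules with consequent 'mid': {R2, R4} → strengths 0.24, 0.13
Aggregate via t-conorm [max(a, b)]: 0.24

0.24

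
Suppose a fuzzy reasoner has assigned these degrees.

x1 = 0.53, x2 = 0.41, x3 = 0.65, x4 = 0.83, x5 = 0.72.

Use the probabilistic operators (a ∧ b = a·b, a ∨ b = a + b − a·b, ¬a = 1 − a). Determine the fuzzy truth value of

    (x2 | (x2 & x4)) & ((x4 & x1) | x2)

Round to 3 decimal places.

x2 & x4 = a·b on (0.4100, 0.8300) = 0.3403
x2 | (x2 & x4) = a + b − a·b on (0.4100, 0.3403) = 0.6108
x4 & x1 = a·b on (0.8300, 0.5300) = 0.4399
(x4 & x1) | x2 = a + b − a·b on (0.4399, 0.4100) = 0.6695
(x2 | (x2 & x4)) & ((x4 & x1) | x2) = a·b on (0.6108, 0.6695) = 0.4089

0.409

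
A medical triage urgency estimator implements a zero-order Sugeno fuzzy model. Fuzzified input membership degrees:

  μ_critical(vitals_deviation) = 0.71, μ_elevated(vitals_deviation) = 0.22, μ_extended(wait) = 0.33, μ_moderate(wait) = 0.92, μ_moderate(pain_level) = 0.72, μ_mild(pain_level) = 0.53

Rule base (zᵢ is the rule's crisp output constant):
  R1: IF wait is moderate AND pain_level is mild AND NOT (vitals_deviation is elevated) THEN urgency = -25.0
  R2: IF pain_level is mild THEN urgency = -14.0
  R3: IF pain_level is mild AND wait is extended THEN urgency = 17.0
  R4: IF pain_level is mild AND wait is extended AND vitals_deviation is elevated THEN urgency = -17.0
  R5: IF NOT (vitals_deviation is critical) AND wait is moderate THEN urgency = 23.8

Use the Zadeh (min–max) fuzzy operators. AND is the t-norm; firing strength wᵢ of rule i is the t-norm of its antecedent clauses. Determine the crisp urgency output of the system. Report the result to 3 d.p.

R1 (z=-25.0): moderate=0.92, mild=0.53, ¬elevated=1−0.22=0.78; AND[min(a, b)] → w = 0.53
R2 (z=-14.0): mild=0.53 → w = 0.53
R3 (z=17.0): mild=0.53, extended=0.33; AND[min(a, b)] → w = 0.33
R4 (z=-17.0): mild=0.53, extended=0.33, elevated=0.22; AND[min(a, b)] → w = 0.22
R5 (z=23.8): ¬critical=1−0.71=0.29, moderate=0.92; AND[min(a, b)] → w = 0.29
Weighted average = (0.53·-25.0 + 0.53·-14.0 + 0.33·17.0 + 0.22·-17.0 + 0.29·23.8) / (0.53 + 0.53 + 0.33 + 0.22 + 0.29)
  = -11.8980 / 1.9000 = -6.262

-6.262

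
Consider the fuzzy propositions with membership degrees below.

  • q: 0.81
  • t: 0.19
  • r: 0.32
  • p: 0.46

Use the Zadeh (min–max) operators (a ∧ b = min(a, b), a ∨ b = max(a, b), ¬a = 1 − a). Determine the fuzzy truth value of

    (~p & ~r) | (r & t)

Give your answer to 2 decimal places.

~p = 1 − 0.46 = 0.54
~r = 1 − 0.32 = 0.68
~p & ~r = min(a, b) on (0.54, 0.68) = 0.54
r & t = min(a, b) on (0.32, 0.19) = 0.19
(~p & ~r) | (r & t) = max(a, b) on (0.54, 0.19) = 0.54

0.54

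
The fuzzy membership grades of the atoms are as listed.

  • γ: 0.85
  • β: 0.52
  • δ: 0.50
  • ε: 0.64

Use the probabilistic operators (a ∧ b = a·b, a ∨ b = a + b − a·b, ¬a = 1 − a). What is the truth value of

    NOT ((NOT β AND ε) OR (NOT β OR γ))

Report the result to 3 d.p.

0.054

NOT β = 1 − 0.5200 = 0.4800
NOT β AND ε = a·b on (0.4800, 0.6400) = 0.3072
NOT β = 1 − 0.5200 = 0.4800
NOT β OR γ = a + b − a·b on (0.4800, 0.8500) = 0.9220
(NOT β AND ε) OR (NOT β OR γ) = a + b − a·b on (0.3072, 0.9220) = 0.9460
NOT ((NOT β AND ε) OR (NOT β OR γ)) = 1 − 0.9460 = 0.0540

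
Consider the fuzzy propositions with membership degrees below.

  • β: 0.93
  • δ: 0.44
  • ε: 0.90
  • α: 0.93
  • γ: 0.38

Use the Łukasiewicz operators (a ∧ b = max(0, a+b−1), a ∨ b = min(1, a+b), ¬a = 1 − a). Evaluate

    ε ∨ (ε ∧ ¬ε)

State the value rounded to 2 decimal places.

¬ε = 1 − 0.90 = 0.10
ε ∧ ¬ε = max(0, a+b−1) on (0.90, 0.10) = 0.00
ε ∨ (ε ∧ ¬ε) = min(1, a+b) on (0.90, 0.00) = 0.90

0.90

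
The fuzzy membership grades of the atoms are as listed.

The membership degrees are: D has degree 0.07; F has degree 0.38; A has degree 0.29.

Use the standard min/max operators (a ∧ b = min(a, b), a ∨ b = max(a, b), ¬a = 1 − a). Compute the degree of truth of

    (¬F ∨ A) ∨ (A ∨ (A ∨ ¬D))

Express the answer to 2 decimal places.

¬F = 1 − 0.38 = 0.62
¬F ∨ A = max(a, b) on (0.62, 0.29) = 0.62
¬D = 1 − 0.07 = 0.93
A ∨ ¬D = max(a, b) on (0.29, 0.93) = 0.93
A ∨ (A ∨ ¬D) = max(a, b) on (0.29, 0.93) = 0.93
(¬F ∨ A) ∨ (A ∨ (A ∨ ¬D)) = max(a, b) on (0.62, 0.93) = 0.93

0.93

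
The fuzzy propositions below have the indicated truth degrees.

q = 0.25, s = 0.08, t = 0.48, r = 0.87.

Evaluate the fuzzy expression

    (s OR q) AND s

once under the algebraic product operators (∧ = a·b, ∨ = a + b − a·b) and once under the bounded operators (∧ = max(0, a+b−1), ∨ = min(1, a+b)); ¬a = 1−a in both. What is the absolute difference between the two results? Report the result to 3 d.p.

0.025

Under algebraic product:
  s OR q = a + b − a·b on (0.0800, 0.2500) = 0.3100
  (s OR q) AND s = a·b on (0.3100, 0.0800) = 0.0248
  → value = 0.0248
Under bounded:
  s OR q = min(1, a+b) on (0.08, 0.25) = 0.33
  (s OR q) AND s = max(0, a+b−1) on (0.33, 0.08) = 0.00
  → value = 0.0000
|0.0248 − 0.0000| = 0.025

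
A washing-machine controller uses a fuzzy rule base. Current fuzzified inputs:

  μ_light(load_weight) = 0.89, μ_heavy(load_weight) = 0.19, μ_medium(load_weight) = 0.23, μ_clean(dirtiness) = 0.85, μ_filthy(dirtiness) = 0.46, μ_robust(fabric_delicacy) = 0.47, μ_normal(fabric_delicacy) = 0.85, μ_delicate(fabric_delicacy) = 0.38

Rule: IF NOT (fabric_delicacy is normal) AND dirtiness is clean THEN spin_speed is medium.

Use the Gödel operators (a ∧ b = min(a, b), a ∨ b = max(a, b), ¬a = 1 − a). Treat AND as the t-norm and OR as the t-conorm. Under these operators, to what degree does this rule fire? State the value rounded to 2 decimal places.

firing strength: ¬normal=1−0.85=0.15, clean=0.85; AND[min(a, b)] → w = 0.15

0.15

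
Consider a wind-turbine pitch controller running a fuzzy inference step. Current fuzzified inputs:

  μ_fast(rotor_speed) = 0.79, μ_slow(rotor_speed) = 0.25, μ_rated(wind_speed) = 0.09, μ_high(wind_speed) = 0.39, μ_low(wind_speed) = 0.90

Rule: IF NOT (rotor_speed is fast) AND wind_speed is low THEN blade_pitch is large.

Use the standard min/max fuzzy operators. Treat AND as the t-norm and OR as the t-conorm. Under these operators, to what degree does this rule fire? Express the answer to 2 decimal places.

firing strength: ¬fast=1−0.79=0.21, low=0.90; AND[min(a, b)] → w = 0.21

0.21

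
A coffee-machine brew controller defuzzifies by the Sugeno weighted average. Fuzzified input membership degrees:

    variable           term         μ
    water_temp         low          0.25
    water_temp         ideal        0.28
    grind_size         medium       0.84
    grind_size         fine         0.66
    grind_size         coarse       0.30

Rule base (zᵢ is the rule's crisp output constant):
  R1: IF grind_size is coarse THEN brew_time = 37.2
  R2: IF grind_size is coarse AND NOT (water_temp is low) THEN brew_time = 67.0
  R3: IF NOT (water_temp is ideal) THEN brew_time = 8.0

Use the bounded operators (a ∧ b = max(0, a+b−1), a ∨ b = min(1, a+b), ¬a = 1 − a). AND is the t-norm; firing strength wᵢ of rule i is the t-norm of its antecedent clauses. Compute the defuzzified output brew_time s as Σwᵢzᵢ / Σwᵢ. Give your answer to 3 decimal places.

18.944

R1 (z=37.2): coarse=0.30 → w = 0.30
R2 (z=67.0): coarse=0.30, ¬low=1−0.25=0.75; AND[max(0, a+b−1)] → w = 0.05
R3 (z=8.0): ¬ideal=1−0.28=0.72 → w = 0.72
Weighted average = (0.30·37.2 + 0.05·67.0 + 0.72·8.0) / (0.30 + 0.05 + 0.72)
  = 20.2700 / 1.0700 = 18.944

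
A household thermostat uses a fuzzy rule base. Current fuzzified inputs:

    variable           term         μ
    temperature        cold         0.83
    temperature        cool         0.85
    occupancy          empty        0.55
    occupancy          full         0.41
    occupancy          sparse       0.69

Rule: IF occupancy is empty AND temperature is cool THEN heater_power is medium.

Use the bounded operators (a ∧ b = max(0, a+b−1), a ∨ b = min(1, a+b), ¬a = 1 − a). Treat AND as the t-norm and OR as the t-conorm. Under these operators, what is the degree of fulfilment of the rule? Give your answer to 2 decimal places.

0.40

firing strength: empty=0.55, cool=0.85; AND[max(0, a+b−1)] → w = 0.40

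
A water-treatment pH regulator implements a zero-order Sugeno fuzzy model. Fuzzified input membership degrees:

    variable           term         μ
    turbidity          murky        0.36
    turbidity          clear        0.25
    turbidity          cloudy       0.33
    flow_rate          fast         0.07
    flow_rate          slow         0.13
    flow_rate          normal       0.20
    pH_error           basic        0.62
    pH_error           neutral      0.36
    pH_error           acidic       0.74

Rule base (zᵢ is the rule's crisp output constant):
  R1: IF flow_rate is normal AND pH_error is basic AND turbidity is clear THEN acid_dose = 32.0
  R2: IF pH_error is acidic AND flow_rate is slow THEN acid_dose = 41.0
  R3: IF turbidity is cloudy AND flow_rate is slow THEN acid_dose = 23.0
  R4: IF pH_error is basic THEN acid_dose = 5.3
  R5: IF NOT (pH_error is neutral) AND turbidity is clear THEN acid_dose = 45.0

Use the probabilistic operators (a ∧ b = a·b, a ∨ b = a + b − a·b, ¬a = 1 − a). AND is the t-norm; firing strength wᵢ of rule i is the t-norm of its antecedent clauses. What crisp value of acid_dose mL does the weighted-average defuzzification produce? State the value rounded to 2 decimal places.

17.27

R1 (z=32.0): normal=0.20, basic=0.62, clear=0.25; AND[a·b] → w = 0.0310
R2 (z=41.0): acidic=0.74, slow=0.13; AND[a·b] → w = 0.0962
R3 (z=23.0): cloudy=0.33, slow=0.13; AND[a·b] → w = 0.0429
R4 (z=5.3): basic=0.62 → w = 0.6200
R5 (z=45.0): ¬neutral=1−0.36=0.64, clear=0.25; AND[a·b] → w = 0.1600
Weighted average = (0.0310·32.0 + 0.0962·41.0 + 0.0429·23.0 + 0.6200·5.3 + 0.1600·45.0) / (0.0310 + 0.0962 + 0.0429 + 0.6200 + 0.1600)
  = 16.4089 / 0.9501 = 17.27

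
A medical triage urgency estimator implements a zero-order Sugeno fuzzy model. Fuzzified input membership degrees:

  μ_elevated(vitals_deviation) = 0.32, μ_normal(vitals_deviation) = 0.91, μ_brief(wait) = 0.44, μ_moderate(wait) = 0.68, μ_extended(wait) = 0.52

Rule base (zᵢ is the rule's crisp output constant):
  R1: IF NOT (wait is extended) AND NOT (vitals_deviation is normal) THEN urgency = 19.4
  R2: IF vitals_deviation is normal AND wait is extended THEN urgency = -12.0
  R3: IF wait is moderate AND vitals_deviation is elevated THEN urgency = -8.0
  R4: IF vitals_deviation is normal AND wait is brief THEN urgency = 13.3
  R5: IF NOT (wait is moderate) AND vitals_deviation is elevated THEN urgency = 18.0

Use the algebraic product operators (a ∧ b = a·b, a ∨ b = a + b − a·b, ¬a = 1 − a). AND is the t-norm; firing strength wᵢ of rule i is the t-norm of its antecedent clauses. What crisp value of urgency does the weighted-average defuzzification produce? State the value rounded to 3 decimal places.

R1 (z=19.4): ¬extended=1−0.52=0.48, ¬normal=1−0.91=0.09; AND[a·b] → w = 0.0432
R2 (z=-12.0): normal=0.91, extended=0.52; AND[a·b] → w = 0.4732
R3 (z=-8.0): moderate=0.68, elevated=0.32; AND[a·b] → w = 0.2176
R4 (z=13.3): normal=0.91, brief=0.44; AND[a·b] → w = 0.4004
R5 (z=18.0): ¬moderate=1−0.68=0.32, elevated=0.32; AND[a·b] → w = 0.1024
Weighted average = (0.0432·19.4 + 0.4732·-12.0 + 0.2176·-8.0 + 0.4004·13.3 + 0.1024·18.0) / (0.0432 + 0.4732 + 0.2176 + 0.4004 + 0.1024)
  = 0.5874 / 1.2368 = 0.475

0.475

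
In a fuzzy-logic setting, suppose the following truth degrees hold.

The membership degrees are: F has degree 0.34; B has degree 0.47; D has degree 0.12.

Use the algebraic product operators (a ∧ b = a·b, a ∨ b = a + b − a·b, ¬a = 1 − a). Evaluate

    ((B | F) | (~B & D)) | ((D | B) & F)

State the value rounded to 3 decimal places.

B | F = a + b − a·b on (0.4700, 0.3400) = 0.6502
~B = 1 − 0.4700 = 0.5300
~B & D = a·b on (0.5300, 0.1200) = 0.0636
(B | F) | (~B & D) = a + b − a·b on (0.6502, 0.0636) = 0.6724
D | B = a + b − a·b on (0.1200, 0.4700) = 0.5336
(D | B) & F = a·b on (0.5336, 0.3400) = 0.1814
((B | F) | (~B & D)) | ((D | B) & F) = a + b − a·b on (0.6724, 0.1814) = 0.7319

0.732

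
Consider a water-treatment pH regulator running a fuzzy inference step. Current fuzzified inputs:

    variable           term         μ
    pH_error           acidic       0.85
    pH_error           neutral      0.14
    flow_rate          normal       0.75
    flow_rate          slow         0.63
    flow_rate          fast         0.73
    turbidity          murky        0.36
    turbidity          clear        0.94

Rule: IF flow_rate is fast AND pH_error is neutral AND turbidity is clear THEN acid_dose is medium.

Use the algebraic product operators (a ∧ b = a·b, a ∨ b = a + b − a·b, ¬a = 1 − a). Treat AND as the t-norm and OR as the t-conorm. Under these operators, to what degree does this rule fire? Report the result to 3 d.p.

0.096

firing strength: fast=0.73, neutral=0.14, clear=0.94; AND[a·b] → w = 0.0961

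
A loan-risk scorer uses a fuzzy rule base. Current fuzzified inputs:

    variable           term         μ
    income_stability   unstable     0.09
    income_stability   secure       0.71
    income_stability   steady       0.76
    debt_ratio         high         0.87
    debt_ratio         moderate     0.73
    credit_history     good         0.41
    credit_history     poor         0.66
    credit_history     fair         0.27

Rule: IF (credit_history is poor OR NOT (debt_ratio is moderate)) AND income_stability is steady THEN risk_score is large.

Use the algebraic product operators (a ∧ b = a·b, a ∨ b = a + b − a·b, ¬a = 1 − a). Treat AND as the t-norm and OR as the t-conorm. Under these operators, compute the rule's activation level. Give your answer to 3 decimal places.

0.571

firing strength: (poor=0.66 OR ¬moderate=1−0.73=0.27) = 0.7518; AND[a·b] with steady=0.76 → w = 0.5714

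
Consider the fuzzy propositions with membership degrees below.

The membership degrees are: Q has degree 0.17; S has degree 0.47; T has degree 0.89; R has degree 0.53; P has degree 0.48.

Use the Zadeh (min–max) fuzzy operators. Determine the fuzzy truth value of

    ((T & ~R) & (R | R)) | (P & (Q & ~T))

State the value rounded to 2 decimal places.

0.47

~R = 1 − 0.53 = 0.47
T & ~R = min(a, b) on (0.89, 0.47) = 0.47
R | R = max(a, b) on (0.53, 0.53) = 0.53
(T & ~R) & (R | R) = min(a, b) on (0.47, 0.53) = 0.47
~T = 1 − 0.89 = 0.11
Q & ~T = min(a, b) on (0.17, 0.11) = 0.11
P & (Q & ~T) = min(a, b) on (0.48, 0.11) = 0.11
((T & ~R) & (R | R)) | (P & (Q & ~T)) = max(a, b) on (0.47, 0.11) = 0.47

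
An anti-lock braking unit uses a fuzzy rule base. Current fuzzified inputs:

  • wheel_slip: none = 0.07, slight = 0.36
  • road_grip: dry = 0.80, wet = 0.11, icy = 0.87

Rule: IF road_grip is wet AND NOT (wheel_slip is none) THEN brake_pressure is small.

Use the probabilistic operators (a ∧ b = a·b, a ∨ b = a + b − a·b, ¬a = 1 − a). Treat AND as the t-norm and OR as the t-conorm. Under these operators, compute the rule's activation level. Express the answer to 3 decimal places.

firing strength: wet=0.11, ¬none=1−0.07=0.93; AND[a·b] → w = 0.1023

0.102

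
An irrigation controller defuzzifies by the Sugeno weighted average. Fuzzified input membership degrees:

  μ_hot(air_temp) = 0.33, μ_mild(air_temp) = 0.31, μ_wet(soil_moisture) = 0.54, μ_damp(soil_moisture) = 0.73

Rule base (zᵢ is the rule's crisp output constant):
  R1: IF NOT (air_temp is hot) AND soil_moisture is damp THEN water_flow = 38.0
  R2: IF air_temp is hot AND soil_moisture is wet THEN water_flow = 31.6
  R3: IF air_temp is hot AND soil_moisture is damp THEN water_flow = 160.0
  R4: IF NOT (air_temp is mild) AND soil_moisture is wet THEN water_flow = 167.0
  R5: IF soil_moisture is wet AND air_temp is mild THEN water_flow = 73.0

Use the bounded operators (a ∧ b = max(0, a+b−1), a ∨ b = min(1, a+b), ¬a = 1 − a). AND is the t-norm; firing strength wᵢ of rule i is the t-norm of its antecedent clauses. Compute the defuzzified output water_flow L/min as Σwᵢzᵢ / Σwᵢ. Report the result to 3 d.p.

91.609

R1 (z=38.0): ¬hot=1−0.33=0.67, damp=0.73; AND[max(0, a+b−1)] → w = 0.40
R2 (z=31.6): hot=0.33, wet=0.54; AND[max(0, a+b−1)] → w = 0.00
R3 (z=160.0): hot=0.33, damp=0.73; AND[max(0, a+b−1)] → w = 0.06
R4 (z=167.0): ¬mild=1−0.31=0.69, wet=0.54; AND[max(0, a+b−1)] → w = 0.23
R5 (z=73.0): wet=0.54, mild=0.31; AND[max(0, a+b−1)] → w = 0.00
Weighted average = (0.40·38.0 + 0.00·31.6 + 0.06·160.0 + 0.23·167.0 + 0.00·73.0) / (0.40 + 0.00 + 0.06 + 0.23 + 0.00)
  = 63.2100 / 0.6900 = 91.609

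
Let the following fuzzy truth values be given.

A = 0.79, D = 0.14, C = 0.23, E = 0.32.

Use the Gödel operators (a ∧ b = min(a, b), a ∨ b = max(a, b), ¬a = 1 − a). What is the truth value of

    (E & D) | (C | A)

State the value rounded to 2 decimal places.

E & D = min(a, b) on (0.32, 0.14) = 0.14
C | A = max(a, b) on (0.23, 0.79) = 0.79
(E & D) | (C | A) = max(a, b) on (0.14, 0.79) = 0.79

0.79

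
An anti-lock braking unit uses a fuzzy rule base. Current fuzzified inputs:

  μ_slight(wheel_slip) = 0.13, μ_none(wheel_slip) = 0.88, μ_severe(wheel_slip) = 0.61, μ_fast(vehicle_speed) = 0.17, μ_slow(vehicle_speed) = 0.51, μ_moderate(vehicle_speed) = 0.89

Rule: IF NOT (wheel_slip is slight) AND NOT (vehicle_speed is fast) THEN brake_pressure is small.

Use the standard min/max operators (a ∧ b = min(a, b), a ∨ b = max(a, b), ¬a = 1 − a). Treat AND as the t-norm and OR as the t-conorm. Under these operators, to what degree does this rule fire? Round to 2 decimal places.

0.83

firing strength: ¬slight=1−0.13=0.87, ¬fast=1−0.17=0.83; AND[min(a, b)] → w = 0.83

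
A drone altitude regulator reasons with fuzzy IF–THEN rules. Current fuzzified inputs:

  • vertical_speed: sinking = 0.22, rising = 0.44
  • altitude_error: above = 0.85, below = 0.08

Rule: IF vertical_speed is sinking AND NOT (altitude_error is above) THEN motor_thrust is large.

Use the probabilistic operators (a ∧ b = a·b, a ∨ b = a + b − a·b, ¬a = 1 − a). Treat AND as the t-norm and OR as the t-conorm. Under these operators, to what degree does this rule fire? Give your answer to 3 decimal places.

firing strength: sinking=0.22, ¬above=1−0.85=0.15; AND[a·b] → w = 0.0330

0.033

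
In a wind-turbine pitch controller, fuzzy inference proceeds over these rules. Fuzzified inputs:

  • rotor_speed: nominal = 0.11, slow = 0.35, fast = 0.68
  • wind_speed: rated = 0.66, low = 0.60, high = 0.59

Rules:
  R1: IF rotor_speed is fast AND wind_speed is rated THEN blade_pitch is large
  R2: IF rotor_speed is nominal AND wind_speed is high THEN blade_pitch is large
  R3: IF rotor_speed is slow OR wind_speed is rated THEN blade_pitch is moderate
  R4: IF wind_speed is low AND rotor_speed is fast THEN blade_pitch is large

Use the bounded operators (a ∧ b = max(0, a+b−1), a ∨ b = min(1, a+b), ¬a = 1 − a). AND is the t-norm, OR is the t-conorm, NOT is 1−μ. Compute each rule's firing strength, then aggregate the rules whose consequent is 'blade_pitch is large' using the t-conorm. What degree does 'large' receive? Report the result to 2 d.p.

R1: fast=0.68, rated=0.66; AND[max(0, a+b−1)] → w = 0.34
R2: nominal=0.11, high=0.59; AND[max(0, a+b−1)] → w = 0.00
R3: slow=0.35, rated=0.66; OR[min(1, a+b)] → w = 1.00
R4: low=0.60, fast=0.68; AND[max(0, a+b−1)] → w = 0.28
Rules with consequent 'large': {R1, R2, R4} → strengths 0.34, 0.00, 0.28
Aggregate via t-conorm [min(1, a+b)]: 0.62

0.62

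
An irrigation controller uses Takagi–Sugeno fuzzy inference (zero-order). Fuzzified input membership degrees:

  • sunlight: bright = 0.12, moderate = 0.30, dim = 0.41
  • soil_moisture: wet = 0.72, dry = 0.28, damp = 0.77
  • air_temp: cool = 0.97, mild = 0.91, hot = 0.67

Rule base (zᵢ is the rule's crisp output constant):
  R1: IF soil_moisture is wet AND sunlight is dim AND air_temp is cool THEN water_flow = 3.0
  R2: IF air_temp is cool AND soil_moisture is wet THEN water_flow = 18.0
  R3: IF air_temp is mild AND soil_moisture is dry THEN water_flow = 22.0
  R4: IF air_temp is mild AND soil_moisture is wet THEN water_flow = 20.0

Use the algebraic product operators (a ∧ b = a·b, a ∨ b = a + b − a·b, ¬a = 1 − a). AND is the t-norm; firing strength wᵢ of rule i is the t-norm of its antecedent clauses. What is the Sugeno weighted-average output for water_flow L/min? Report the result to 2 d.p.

R1 (z=3.0): wet=0.72, dim=0.41, cool=0.97; AND[a·b] → w = 0.2863
R2 (z=18.0): cool=0.97, wet=0.72; AND[a·b] → w = 0.6984
R3 (z=22.0): mild=0.91, dry=0.28; AND[a·b] → w = 0.2548
R4 (z=20.0): mild=0.91, wet=0.72; AND[a·b] → w = 0.6552
Weighted average = (0.2863·3.0 + 0.6984·18.0 + 0.2548·22.0 + 0.6552·20.0) / (0.2863 + 0.6984 + 0.2548 + 0.6552)
  = 32.1398 / 1.8947 = 16.96

16.96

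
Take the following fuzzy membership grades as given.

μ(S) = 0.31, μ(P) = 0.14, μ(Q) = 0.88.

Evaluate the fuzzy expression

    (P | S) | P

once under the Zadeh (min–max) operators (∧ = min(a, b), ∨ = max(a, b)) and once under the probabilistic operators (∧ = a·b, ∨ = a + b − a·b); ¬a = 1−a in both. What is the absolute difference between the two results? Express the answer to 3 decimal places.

0.180

Under Zadeh (min–max):
  P | S = max(a, b) on (0.14, 0.31) = 0.31
  (P | S) | P = max(a, b) on (0.31, 0.14) = 0.31
  → value = 0.3100
Under probabilistic:
  P | S = a + b − a·b on (0.1400, 0.3100) = 0.4066
  (P | S) | P = a + b − a·b on (0.4066, 0.1400) = 0.4897
  → value = 0.4897
|0.3100 − 0.4897| = 0.180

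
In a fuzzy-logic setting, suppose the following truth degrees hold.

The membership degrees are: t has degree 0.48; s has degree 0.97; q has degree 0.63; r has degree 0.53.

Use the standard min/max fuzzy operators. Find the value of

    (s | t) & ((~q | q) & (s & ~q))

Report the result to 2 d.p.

0.37

s | t = max(a, b) on (0.97, 0.48) = 0.97
~q = 1 − 0.63 = 0.37
~q | q = max(a, b) on (0.37, 0.63) = 0.63
~q = 1 − 0.63 = 0.37
s & ~q = min(a, b) on (0.97, 0.37) = 0.37
(~q | q) & (s & ~q) = min(a, b) on (0.63, 0.37) = 0.37
(s | t) & ((~q | q) & (s & ~q)) = min(a, b) on (0.97, 0.37) = 0.37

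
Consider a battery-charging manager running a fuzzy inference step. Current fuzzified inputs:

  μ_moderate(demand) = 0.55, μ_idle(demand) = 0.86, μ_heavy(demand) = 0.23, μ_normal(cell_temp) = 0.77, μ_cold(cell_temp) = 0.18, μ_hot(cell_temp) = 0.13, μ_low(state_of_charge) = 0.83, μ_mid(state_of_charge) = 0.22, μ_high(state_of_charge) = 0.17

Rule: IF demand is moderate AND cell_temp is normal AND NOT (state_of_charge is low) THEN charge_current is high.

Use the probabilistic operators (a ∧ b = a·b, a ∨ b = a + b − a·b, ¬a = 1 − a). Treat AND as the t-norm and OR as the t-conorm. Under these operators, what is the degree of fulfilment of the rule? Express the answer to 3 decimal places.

0.072

firing strength: moderate=0.55, normal=0.77, ¬low=1−0.83=0.17; AND[a·b] → w = 0.0720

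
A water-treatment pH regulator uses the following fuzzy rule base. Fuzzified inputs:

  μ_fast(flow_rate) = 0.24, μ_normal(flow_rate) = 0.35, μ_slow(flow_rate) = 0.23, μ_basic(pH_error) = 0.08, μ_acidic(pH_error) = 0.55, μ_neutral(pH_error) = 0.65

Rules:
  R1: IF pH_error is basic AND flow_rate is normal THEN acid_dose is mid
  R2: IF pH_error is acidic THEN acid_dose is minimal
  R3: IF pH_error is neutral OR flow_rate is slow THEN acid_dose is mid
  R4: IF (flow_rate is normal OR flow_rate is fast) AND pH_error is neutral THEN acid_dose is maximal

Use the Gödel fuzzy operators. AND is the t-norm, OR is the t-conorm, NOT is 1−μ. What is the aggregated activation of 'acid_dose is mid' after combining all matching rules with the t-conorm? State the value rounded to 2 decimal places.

R1: basic=0.08, normal=0.35; AND[min(a, b)] → w = 0.08
R2: acidic=0.55 → w = 0.55
R3: neutral=0.65, slow=0.23; OR[max(a, b)] → w = 0.65
R4: (normal=0.35 OR fast=0.24) = 0.35; AND[min(a, b)] with neutral=0.65 → w = 0.35
Rules with consequent 'mid': {R1, R3} → strengths 0.08, 0.65
Aggregate via t-conorm [max(a, b)]: 0.65

0.65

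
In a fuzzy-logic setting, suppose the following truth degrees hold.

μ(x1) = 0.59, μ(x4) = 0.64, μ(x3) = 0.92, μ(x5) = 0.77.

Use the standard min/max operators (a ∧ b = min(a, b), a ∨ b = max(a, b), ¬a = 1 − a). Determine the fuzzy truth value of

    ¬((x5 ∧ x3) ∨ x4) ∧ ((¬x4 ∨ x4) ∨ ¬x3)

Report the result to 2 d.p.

x5 ∧ x3 = min(a, b) on (0.77, 0.92) = 0.77
(x5 ∧ x3) ∨ x4 = max(a, b) on (0.77, 0.64) = 0.77
¬((x5 ∧ x3) ∨ x4) = 1 − 0.77 = 0.23
¬x4 = 1 − 0.64 = 0.36
¬x4 ∨ x4 = max(a, b) on (0.36, 0.64) = 0.64
¬x3 = 1 − 0.92 = 0.08
(¬x4 ∨ x4) ∨ ¬x3 = max(a, b) on (0.64, 0.08) = 0.64
¬((x5 ∧ x3) ∨ x4) ∧ ((¬x4 ∨ x4) ∨ ¬x3) = min(a, b) on (0.23, 0.64) = 0.23

0.23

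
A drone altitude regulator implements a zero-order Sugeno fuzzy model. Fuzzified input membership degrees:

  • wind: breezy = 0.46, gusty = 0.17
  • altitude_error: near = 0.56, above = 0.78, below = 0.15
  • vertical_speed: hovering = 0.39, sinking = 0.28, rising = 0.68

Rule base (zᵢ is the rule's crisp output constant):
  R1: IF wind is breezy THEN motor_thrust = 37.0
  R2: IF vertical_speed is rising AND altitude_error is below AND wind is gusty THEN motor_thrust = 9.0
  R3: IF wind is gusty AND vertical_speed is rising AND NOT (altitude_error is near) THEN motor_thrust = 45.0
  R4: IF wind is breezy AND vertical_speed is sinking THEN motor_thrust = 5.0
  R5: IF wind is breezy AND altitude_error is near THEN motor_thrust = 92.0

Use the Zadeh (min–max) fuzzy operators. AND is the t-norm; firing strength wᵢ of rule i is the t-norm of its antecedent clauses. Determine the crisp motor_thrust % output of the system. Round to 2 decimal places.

45.88

R1 (z=37.0): breezy=0.46 → w = 0.46
R2 (z=9.0): rising=0.68, below=0.15, gusty=0.17; AND[min(a, b)] → w = 0.15
R3 (z=45.0): gusty=0.17, rising=0.68, ¬near=1−0.56=0.44; AND[min(a, b)] → w = 0.17
R4 (z=5.0): breezy=0.46, sinking=0.28; AND[min(a, b)] → w = 0.28
R5 (z=92.0): breezy=0.46, near=0.56; AND[min(a, b)] → w = 0.46
Weighted average = (0.46·37.0 + 0.15·9.0 + 0.17·45.0 + 0.28·5.0 + 0.46·92.0) / (0.46 + 0.15 + 0.17 + 0.28 + 0.46)
  = 69.7400 / 1.5200 = 45.88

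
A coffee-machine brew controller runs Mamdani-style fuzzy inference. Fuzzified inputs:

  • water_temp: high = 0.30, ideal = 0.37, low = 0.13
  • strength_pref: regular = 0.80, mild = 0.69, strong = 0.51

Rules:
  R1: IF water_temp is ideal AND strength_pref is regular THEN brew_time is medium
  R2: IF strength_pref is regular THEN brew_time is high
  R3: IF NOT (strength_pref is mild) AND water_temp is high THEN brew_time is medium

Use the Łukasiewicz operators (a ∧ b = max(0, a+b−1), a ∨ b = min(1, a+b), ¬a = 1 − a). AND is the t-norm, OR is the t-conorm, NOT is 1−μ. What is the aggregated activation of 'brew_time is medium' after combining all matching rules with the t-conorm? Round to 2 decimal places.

R1: ideal=0.37, regular=0.80; AND[max(0, a+b−1)] → w = 0.17
R2: regular=0.80 → w = 0.80
R3: ¬mild=1−0.69=0.31, high=0.30; AND[max(0, a+b−1)] → w = 0.00
Rules with consequent 'medium': {R1, R3} → strengths 0.17, 0.00
Aggregate via t-conorm [min(1, a+b)]: 0.17

0.17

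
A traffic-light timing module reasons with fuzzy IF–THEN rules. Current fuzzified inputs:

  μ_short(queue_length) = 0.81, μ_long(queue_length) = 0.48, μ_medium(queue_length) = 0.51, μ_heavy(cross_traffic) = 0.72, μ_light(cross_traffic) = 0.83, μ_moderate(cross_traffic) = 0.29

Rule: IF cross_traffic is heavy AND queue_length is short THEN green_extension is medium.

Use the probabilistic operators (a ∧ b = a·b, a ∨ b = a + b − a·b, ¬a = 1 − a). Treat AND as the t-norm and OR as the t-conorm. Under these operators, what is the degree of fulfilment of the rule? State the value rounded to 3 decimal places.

0.583

firing strength: heavy=0.72, short=0.81; AND[a·b] → w = 0.5832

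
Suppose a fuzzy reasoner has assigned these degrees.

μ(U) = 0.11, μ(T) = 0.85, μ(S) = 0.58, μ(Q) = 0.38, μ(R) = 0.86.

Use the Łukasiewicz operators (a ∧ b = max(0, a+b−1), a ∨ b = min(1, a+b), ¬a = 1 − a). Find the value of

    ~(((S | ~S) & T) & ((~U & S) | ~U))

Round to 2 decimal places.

0.15

~S = 1 − 0.58 = 0.42
S | ~S = min(1, a+b) on (0.58, 0.42) = 1.00
(S | ~S) & T = max(0, a+b−1) on (1.00, 0.85) = 0.85
~U = 1 − 0.11 = 0.89
~U & S = max(0, a+b−1) on (0.89, 0.58) = 0.47
~U = 1 − 0.11 = 0.89
(~U & S) | ~U = min(1, a+b) on (0.47, 0.89) = 1.00
((S | ~S) & T) & ((~U & S) | ~U) = max(0, a+b−1) on (0.85, 1.00) = 0.85
~(((S | ~S) & T) & ((~U & S) | ~U)) = 1 − 0.85 = 0.15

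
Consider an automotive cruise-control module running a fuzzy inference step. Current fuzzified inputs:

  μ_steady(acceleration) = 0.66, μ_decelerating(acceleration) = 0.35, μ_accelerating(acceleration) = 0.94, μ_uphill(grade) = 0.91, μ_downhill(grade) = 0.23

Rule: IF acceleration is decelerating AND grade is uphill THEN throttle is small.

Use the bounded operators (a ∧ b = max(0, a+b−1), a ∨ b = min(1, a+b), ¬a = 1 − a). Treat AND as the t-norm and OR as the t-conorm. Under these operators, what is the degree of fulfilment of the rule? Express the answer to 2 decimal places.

0.26

firing strength: decelerating=0.35, uphill=0.91; AND[max(0, a+b−1)] → w = 0.26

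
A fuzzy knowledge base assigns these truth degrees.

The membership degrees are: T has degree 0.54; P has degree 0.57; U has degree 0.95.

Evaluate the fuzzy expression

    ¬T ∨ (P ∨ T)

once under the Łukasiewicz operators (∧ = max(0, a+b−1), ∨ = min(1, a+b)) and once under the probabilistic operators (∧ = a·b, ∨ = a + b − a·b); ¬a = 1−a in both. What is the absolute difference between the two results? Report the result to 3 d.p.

0.107

Under Łukasiewicz:
  ¬T = 1 − 0.54 = 0.46
  P ∨ T = min(1, a+b) on (0.57, 0.54) = 1.00
  ¬T ∨ (P ∨ T) = min(1, a+b) on (0.46, 1.00) = 1.00
  → value = 1.0000
Under probabilistic:
  ¬T = 1 − 0.5400 = 0.4600
  P ∨ T = a + b − a·b on (0.5700, 0.5400) = 0.8022
  ¬T ∨ (P ∨ T) = a + b − a·b on (0.4600, 0.8022) = 0.8932
  → value = 0.8932
|1.0000 − 0.8932| = 0.107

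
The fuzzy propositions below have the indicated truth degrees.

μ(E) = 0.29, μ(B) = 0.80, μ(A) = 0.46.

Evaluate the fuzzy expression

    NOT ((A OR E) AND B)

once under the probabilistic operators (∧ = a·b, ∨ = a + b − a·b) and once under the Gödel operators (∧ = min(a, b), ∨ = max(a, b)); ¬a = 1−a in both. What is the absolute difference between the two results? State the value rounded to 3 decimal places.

Under probabilistic:
  A OR E = a + b − a·b on (0.4600, 0.2900) = 0.6166
  (A OR E) AND B = a·b on (0.6166, 0.8000) = 0.4933
  NOT ((A OR E) AND B) = 1 − 0.4933 = 0.5067
  → value = 0.5067
Under Gödel:
  A OR E = max(a, b) on (0.46, 0.29) = 0.46
  (A OR E) AND B = min(a, b) on (0.46, 0.80) = 0.46
  NOT ((A OR E) AND B) = 1 − 0.46 = 0.54
  → value = 0.5400
|0.5067 − 0.5400| = 0.033

0.033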